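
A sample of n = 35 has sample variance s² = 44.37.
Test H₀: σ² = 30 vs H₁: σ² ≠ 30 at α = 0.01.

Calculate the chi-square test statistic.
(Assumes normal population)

Answer: χ² = 50.2860, fail to reject H₀

Derivation:
df = n - 1 = 34
χ² = (n-1)s²/σ₀² = 34×44.37/30 = 50.2860
Critical values: χ²_{0.995,34} = 16.501, χ²_{0.005,34} = 58.964
Rejection region: χ² < 16.501 or χ² > 58.964
Decision: fail to reject H₀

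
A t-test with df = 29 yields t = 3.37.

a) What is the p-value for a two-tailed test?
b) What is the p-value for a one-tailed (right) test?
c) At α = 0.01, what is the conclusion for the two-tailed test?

Answer: a) 0.0021, b) 0.0011, c) reject H₀

Derivation:
Using t-distribution with df = 29:
a) Two-tailed: p = 2×P(T > 3.37) = 0.0021
b) One-tailed: p = P(T > 3.37) = 0.0011
c) 0.0021 < 0.01, reject H₀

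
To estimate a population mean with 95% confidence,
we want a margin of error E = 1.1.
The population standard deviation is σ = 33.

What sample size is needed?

Answer: n = 3458

Derivation:
z_0.025 = 1.960
n = (z×σ/E)² = (1.960×33/1.1)²
n = 3457.4400
Round up: n = 3458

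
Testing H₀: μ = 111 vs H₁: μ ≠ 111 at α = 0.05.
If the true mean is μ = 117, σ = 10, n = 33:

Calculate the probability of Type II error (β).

Answer: β ≈ 0.0685

Derivation:
SE = σ/√n = 10/√33 = 1.7408
Critical values: μ₀ ± z_0.025×SE = 111 ± 1.960×1.7408
Acceptance region: (107.5880, 114.4120)
Under H₁ (μ = 117): z_high = (114.4120 - 117)/1.7408 = -1.4867, z_low = (107.5880 - 117)/1.7408 = -5.4067
β = P(not reject | H₁) = Φ(-1.4867) - Φ(-5.4067) ≈ 0.0685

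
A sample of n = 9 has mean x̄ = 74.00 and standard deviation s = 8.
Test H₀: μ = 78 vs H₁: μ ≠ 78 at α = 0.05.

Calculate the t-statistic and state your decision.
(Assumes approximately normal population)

Answer: t = -1.5000, fail to reject H₀

Derivation:
df = n - 1 = 8
SE = s/√n = 8/√9 = 2.6667
t = (x̄ - μ₀)/SE = (74.00 - 78)/2.6667 = -1.5000
Critical value: t_{0.025,8} = ±2.306
p-value ≈ 0.1720
Decision: fail to reject H₀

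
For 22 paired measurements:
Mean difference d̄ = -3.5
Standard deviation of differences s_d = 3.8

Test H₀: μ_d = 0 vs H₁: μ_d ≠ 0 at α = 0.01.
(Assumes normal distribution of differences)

df = n - 1 = 21
SE = s_d/√n = 3.8/√22 = 0.8102
t = d̄/SE = -3.5/0.8102 = -4.3199
Critical value: t_{0.005,21} = ±2.831
p-value ≈ 0.0003
Decision: reject H₀

Answer: t = -4.3199, reject H₀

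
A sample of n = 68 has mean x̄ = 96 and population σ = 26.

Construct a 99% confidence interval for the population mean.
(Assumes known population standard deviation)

Answer: (87.8779, 104.1221)

Derivation:
Confidence level: 99%, α = 0.01
z_0.005 = 2.576
SE = σ/√n = 26/√68 = 3.1530
Margin of error = 2.576 × 3.1530 = 8.1221
CI: x̄ ± margin = 96 ± 8.1221
CI: (87.8779, 104.1221)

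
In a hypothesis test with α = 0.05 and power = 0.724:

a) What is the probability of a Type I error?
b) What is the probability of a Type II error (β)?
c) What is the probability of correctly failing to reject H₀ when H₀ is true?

Answer: a) 0.05, b) 0.276, c) 0.95

Derivation:
a) Type I error probability = α = 0.05
b) Power = P(reject H₀ | H₁ true) = 1 - β = 0.724, so Type II error probability = β = 1 - Power = 0.276
c) P(fail to reject H₀ | H₀ true) = 1 - α = 0.95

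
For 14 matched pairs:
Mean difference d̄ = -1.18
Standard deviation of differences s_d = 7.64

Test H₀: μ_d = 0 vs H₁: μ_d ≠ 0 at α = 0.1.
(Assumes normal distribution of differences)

Answer: t = -0.5779, fail to reject H₀

Derivation:
df = n - 1 = 13
SE = s_d/√n = 7.64/√14 = 2.0419
t = d̄/SE = -1.18/2.0419 = -0.5779
Critical value: t_{0.05,13} = ±1.771
p-value ≈ 0.5732
Decision: fail to reject H₀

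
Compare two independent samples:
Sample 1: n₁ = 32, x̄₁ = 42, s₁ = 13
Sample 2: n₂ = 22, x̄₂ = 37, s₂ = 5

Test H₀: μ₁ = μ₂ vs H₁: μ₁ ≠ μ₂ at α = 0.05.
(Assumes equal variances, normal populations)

Answer: t = 1.7147, fail to reject H₀

Derivation:
Pooled variance: s²_p = [31×13² + 21×5²]/(52) = 110.8462
s_p = 10.5284
SE = s_p×√(1/n₁ + 1/n₂) = 10.5284×√(1/32 + 1/22) = 2.9159
t = (x̄₁ - x̄₂)/SE = (42 - 37)/2.9159 = 1.7147
df = 52, t-critical = ±2.007
Decision: fail to reject H₀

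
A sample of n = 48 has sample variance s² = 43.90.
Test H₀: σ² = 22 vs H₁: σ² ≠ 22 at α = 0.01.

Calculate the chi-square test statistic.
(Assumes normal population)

df = n - 1 = 47
χ² = (n-1)s²/σ₀² = 47×43.90/22 = 93.7864
Critical values: χ²_{0.995,47} = 25.775, χ²_{0.005,47} = 75.704
Rejection region: χ² < 25.775 or χ² > 75.704
Decision: reject H₀

Answer: χ² = 93.7864, reject H₀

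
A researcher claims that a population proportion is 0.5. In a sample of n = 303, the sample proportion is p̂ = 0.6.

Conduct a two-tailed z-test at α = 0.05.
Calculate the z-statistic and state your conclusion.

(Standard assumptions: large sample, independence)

Answer: z = 3.4814, reject H₀

Derivation:
H₀: p = 0.5, H₁: p ≠ 0.5
Standard error: SE = √(p₀(1-p₀)/n) = √(0.5×0.5/303) = 0.028724
z-statistic: z = (p̂ - p₀)/SE = (0.6 - 0.5)/0.028724 = 3.4814
Critical value: z_0.025 = ±1.960
p-value = 0.0005
Decision: reject H₀ at α = 0.05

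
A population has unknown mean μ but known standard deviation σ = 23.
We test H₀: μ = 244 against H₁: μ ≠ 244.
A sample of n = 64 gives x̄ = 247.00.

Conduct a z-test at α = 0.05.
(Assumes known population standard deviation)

Answer: z = 1.0435, fail to reject H₀

Derivation:
Standard error: SE = σ/√n = 23/√64 = 2.8750
z-statistic: z = (x̄ - μ₀)/SE = (247.00 - 244)/2.8750 = 1.0435
Critical value: ±1.960
p-value = 0.2967
Decision: fail to reject H₀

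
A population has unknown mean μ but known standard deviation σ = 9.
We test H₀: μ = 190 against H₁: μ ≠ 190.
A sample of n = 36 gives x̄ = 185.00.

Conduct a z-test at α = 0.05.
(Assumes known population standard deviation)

Answer: z = -3.3333, reject H₀

Derivation:
Standard error: SE = σ/√n = 9/√36 = 1.5000
z-statistic: z = (x̄ - μ₀)/SE = (185.00 - 190)/1.5000 = -3.3333
Critical value: ±1.960
p-value = 0.0009
Decision: reject H₀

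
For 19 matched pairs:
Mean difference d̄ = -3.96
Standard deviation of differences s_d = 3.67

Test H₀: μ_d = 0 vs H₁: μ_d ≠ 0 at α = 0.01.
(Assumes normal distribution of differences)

Answer: t = -4.7031, reject H₀

Derivation:
df = n - 1 = 18
SE = s_d/√n = 3.67/√19 = 0.8420
t = d̄/SE = -3.96/0.8420 = -4.7031
Critical value: t_{0.005,18} = ±2.878
p-value ≈ 0.0002
Decision: reject H₀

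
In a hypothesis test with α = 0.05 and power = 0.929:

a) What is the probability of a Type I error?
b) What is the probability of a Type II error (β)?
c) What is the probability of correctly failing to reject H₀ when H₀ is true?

a) Type I error probability = α = 0.05
b) Power = P(reject H₀ | H₁ true) = 1 - β = 0.929, so Type II error probability = β = 1 - Power = 0.071
c) P(fail to reject H₀ | H₀ true) = 1 - α = 0.95

Answer: a) 0.05, b) 0.071, c) 0.95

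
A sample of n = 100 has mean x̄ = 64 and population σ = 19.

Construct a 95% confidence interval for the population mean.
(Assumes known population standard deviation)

Confidence level: 95%, α = 0.05
z_0.025 = 1.960
SE = σ/√n = 19/√100 = 1.9000
Margin of error = 1.960 × 1.9000 = 3.7240
CI: x̄ ± margin = 64 ± 3.7240
CI: (60.2760, 67.7240)

Answer: (60.2760, 67.7240)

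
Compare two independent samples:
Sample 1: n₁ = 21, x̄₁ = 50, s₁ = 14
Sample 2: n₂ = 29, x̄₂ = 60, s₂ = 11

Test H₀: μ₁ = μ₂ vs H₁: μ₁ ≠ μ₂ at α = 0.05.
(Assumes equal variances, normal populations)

Answer: t = -2.8285, reject H₀

Derivation:
Pooled variance: s²_p = [20×14² + 28×11²]/(48) = 152.2500
s_p = 12.3390
SE = s_p×√(1/n₁ + 1/n₂) = 12.3390×√(1/21 + 1/29) = 3.5355
t = (x̄₁ - x̄₂)/SE = (50 - 60)/3.5355 = -2.8285
df = 48, t-critical = ±2.011
Decision: reject H₀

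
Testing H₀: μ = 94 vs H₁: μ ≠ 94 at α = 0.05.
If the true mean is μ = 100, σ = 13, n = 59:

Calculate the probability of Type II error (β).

Answer: β ≈ 0.0565

Derivation:
SE = σ/√n = 13/√59 = 1.6925
Critical values: μ₀ ± z_0.025×SE = 94 ± 1.960×1.6925
Acceptance region: (90.6827, 97.3173)
Under H₁ (μ = 100): z_high = (97.3173 - 100)/1.6925 = -1.5851, z_low = (90.6827 - 100)/1.6925 = -5.5051
β = P(not reject | H₁) = Φ(-1.5851) - Φ(-5.5051) ≈ 0.0565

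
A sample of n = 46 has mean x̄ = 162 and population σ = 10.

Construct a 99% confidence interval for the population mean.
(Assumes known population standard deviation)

Confidence level: 99%, α = 0.01
z_0.005 = 2.576
SE = σ/√n = 10/√46 = 1.4744
Margin of error = 2.576 × 1.4744 = 3.7981
CI: x̄ ± margin = 162 ± 3.7981
CI: (158.2019, 165.7981)

Answer: (158.2019, 165.7981)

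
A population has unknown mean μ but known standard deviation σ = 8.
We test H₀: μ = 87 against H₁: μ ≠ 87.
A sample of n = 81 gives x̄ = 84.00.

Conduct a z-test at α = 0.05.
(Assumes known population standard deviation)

Standard error: SE = σ/√n = 8/√81 = 0.8889
z-statistic: z = (x̄ - μ₀)/SE = (84.00 - 87)/0.8889 = -3.3750
Critical value: ±1.960
p-value = 0.0007
Decision: reject H₀

Answer: z = -3.3750, reject H₀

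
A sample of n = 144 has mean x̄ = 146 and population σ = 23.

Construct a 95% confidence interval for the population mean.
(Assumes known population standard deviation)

Confidence level: 95%, α = 0.05
z_0.025 = 1.960
SE = σ/√n = 23/√144 = 1.9167
Margin of error = 1.960 × 1.9167 = 3.7567
CI: x̄ ± margin = 146 ± 3.7567
CI: (142.2433, 149.7567)

Answer: (142.2433, 149.7567)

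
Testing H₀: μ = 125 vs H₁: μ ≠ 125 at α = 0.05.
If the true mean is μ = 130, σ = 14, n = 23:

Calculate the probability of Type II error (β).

SE = σ/√n = 14/√23 = 2.9192
Critical values: μ₀ ± z_0.025×SE = 125 ± 1.960×2.9192
Acceptance region: (119.2784, 130.7216)
Under H₁ (μ = 130): z_high = (130.7216 - 130)/2.9192 = 0.2472, z_low = (119.2784 - 130)/2.9192 = -3.6728
β = P(not reject | H₁) = Φ(0.2472) - Φ(-3.6728) ≈ 0.5975

Answer: β ≈ 0.5975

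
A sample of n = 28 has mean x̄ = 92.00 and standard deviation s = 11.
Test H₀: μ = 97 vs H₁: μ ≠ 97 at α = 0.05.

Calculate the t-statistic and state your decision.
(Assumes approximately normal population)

df = n - 1 = 27
SE = s/√n = 11/√28 = 2.0788
t = (x̄ - μ₀)/SE = (92.00 - 97)/2.0788 = -2.4052
Critical value: t_{0.025,27} = ±2.052
p-value ≈ 0.0233
Decision: reject H₀

Answer: t = -2.4052, reject H₀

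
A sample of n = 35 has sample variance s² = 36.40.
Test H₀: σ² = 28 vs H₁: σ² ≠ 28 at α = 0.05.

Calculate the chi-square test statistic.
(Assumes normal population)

Answer: χ² = 44.2000, fail to reject H₀

Derivation:
df = n - 1 = 34
χ² = (n-1)s²/σ₀² = 34×36.40/28 = 44.2000
Critical values: χ²_{0.975,34} = 19.806, χ²_{0.025,34} = 51.966
Rejection region: χ² < 19.806 or χ² > 51.966
Decision: fail to reject H₀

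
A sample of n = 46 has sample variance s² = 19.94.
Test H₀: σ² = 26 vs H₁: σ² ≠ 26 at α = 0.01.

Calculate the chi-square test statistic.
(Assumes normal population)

Answer: χ² = 34.5115, fail to reject H₀

Derivation:
df = n - 1 = 45
χ² = (n-1)s²/σ₀² = 45×19.94/26 = 34.5115
Critical values: χ²_{0.995,45} = 24.311, χ²_{0.005,45} = 73.166
Rejection region: χ² < 24.311 or χ² > 73.166
Decision: fail to reject H₀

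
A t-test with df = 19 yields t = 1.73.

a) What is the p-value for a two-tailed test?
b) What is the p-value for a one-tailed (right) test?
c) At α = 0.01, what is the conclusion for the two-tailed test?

Answer: a) 0.0998, b) 0.0499, c) fail to reject H₀

Derivation:
Using t-distribution with df = 19:
a) Two-tailed: p = 2×P(T > 1.73) = 0.0998
b) One-tailed: p = P(T > 1.73) = 0.0499
c) 0.0998 ≥ 0.01, fail to reject H₀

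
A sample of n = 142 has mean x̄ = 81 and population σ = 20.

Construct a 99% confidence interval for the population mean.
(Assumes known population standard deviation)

Confidence level: 99%, α = 0.01
z_0.005 = 2.576
SE = σ/√n = 20/√142 = 1.6784
Margin of error = 2.576 × 1.6784 = 4.3236
CI: x̄ ± margin = 81 ± 4.3236
CI: (76.6764, 85.3236)

Answer: (76.6764, 85.3236)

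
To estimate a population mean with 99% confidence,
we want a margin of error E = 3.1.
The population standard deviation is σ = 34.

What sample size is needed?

Answer: n = 799

Derivation:
z_0.005 = 2.576
n = (z×σ/E)² = (2.576×34/3.1)²
n = 798.2265
Round up: n = 799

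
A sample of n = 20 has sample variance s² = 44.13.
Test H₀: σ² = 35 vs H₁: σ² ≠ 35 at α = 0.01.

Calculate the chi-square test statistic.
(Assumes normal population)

df = n - 1 = 19
χ² = (n-1)s²/σ₀² = 19×44.13/35 = 23.9563
Critical values: χ²_{0.995,19} = 6.844, χ²_{0.005,19} = 38.582
Rejection region: χ² < 6.844 or χ² > 38.582
Decision: fail to reject H₀

Answer: χ² = 23.9563, fail to reject H₀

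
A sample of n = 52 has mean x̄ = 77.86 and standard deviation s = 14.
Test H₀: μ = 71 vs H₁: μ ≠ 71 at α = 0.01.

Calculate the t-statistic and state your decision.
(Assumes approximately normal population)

Answer: t = 3.5334, reject H₀

Derivation:
df = n - 1 = 51
SE = s/√n = 14/√52 = 1.9415
t = (x̄ - μ₀)/SE = (77.86 - 71)/1.9415 = 3.5334
Critical value: t_{0.005,51} = ±2.676
p-value ≈ 0.0009
Decision: reject H₀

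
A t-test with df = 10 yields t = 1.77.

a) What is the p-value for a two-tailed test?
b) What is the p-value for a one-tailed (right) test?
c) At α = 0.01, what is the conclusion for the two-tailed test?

Using t-distribution with df = 10:
a) Two-tailed: p = 2×P(T > 1.77) = 0.1072
b) One-tailed: p = P(T > 1.77) = 0.0536
c) 0.1072 ≥ 0.01, fail to reject H₀

Answer: a) 0.1072, b) 0.0536, c) fail to reject H₀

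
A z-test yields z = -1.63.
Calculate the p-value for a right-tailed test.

Answer: p-value ≈ 0.9484

Derivation:
For z = -1.63:
p = P(Z > -1.63) = 1 - Φ(-1.63) = 0.9484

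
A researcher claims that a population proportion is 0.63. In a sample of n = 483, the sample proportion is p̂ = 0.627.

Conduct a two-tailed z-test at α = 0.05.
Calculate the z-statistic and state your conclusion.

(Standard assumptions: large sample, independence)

Answer: z = -0.1366, fail to reject H₀

Derivation:
H₀: p = 0.63, H₁: p ≠ 0.63
Standard error: SE = √(p₀(1-p₀)/n) = √(0.63×0.37/483) = 0.021968
z-statistic: z = (p̂ - p₀)/SE = (0.627 - 0.63)/0.021968 = -0.1366
Critical value: z_0.025 = ±1.960
p-value = 0.8913
Decision: fail to reject H₀ at α = 0.05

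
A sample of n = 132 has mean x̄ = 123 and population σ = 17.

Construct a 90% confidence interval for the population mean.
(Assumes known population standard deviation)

Answer: (120.5659, 125.4341)

Derivation:
Confidence level: 90%, α = 0.1
z_0.05 = 1.645
SE = σ/√n = 17/√132 = 1.4797
Margin of error = 1.645 × 1.4797 = 2.4341
CI: x̄ ± margin = 123 ± 2.4341
CI: (120.5659, 125.4341)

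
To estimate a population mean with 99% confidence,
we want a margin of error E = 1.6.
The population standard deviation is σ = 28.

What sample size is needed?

Answer: n = 2033

Derivation:
z_0.005 = 2.576
n = (z×σ/E)² = (2.576×28/1.6)²
n = 2032.2064
Round up: n = 2033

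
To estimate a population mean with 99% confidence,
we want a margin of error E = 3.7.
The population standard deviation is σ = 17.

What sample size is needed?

Answer: n = 141

Derivation:
z_0.005 = 2.576
n = (z×σ/E)² = (2.576×17/3.7)²
n = 140.0832
Round up: n = 141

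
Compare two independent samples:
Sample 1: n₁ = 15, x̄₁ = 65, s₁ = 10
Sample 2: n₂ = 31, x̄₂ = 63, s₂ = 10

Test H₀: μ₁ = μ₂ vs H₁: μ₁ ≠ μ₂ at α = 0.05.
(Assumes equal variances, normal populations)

Answer: t = 0.6359, fail to reject H₀

Derivation:
Pooled variance: s²_p = [14×10² + 30×10²]/(44) = 100.0000
s_p = 10.0000
SE = s_p×√(1/n₁ + 1/n₂) = 10.0000×√(1/15 + 1/31) = 3.1452
t = (x̄₁ - x̄₂)/SE = (65 - 63)/3.1452 = 0.6359
df = 44, t-critical = ±2.015
Decision: fail to reject H₀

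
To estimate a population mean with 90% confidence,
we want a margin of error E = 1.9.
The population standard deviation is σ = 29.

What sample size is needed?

Answer: n = 631

Derivation:
z_0.05 = 1.645
n = (z×σ/E)² = (1.645×29/1.9)²
n = 630.4064
Round up: n = 631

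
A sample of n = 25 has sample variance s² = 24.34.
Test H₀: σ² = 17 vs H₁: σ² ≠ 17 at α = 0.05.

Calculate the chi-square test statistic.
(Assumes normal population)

Answer: χ² = 34.3624, fail to reject H₀

Derivation:
df = n - 1 = 24
χ² = (n-1)s²/σ₀² = 24×24.34/17 = 34.3624
Critical values: χ²_{0.975,24} = 12.401, χ²_{0.025,24} = 39.364
Rejection region: χ² < 12.401 or χ² > 39.364
Decision: fail to reject H₀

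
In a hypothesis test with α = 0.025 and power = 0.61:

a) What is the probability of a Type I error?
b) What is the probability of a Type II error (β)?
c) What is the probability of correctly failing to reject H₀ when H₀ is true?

a) Type I error probability = α = 0.025
b) Power = P(reject H₀ | H₁ true) = 1 - β = 0.61, so Type II error probability = β = 1 - Power = 0.39
c) P(fail to reject H₀ | H₀ true) = 1 - α = 0.975

Answer: a) 0.025, b) 0.39, c) 0.975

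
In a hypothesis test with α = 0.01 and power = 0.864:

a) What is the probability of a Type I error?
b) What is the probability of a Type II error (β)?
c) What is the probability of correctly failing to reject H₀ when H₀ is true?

Answer: a) 0.01, b) 0.136, c) 0.99

Derivation:
a) Type I error probability = α = 0.01
b) Power = P(reject H₀ | H₁ true) = 1 - β = 0.864, so Type II error probability = β = 1 - Power = 0.136
c) P(fail to reject H₀ | H₀ true) = 1 - α = 0.99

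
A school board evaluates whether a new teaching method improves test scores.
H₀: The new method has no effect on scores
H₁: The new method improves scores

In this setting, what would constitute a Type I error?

Answer: Concluding the new method improves scores when it actually doesn't

Derivation:
A Type I error (probability α) occurs when we reject a true H₀.
A Type II error (probability β) occurs when we fail to reject a false H₀.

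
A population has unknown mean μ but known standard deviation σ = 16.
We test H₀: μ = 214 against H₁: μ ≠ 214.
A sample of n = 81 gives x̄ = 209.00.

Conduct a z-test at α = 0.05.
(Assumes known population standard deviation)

Standard error: SE = σ/√n = 16/√81 = 1.7778
z-statistic: z = (x̄ - μ₀)/SE = (209.00 - 214)/1.7778 = -2.8125
Critical value: ±1.960
p-value = 0.0049
Decision: reject H₀

Answer: z = -2.8125, reject H₀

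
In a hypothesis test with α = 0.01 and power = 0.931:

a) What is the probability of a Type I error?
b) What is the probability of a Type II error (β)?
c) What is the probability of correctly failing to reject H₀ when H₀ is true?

a) Type I error probability = α = 0.01
b) Power = P(reject H₀ | H₁ true) = 1 - β = 0.931, so Type II error probability = β = 1 - Power = 0.069
c) P(fail to reject H₀ | H₀ true) = 1 - α = 0.99

Answer: a) 0.01, b) 0.069, c) 0.99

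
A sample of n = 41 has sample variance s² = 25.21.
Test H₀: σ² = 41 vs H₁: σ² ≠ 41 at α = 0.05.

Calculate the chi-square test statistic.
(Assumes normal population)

Answer: χ² = 24.5951, fail to reject H₀

Derivation:
df = n - 1 = 40
χ² = (n-1)s²/σ₀² = 40×25.21/41 = 24.5951
Critical values: χ²_{0.975,40} = 24.433, χ²_{0.025,40} = 59.342
Rejection region: χ² < 24.433 or χ² > 59.342
Decision: fail to reject H₀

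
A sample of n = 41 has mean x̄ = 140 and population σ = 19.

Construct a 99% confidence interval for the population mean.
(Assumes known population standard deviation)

Confidence level: 99%, α = 0.01
z_0.005 = 2.576
SE = σ/√n = 19/√41 = 2.9673
Margin of error = 2.576 × 2.9673 = 7.6438
CI: x̄ ± margin = 140 ± 7.6438
CI: (132.3562, 147.6438)

Answer: (132.3562, 147.6438)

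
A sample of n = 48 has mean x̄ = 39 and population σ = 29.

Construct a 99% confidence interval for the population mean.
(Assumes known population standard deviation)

Confidence level: 99%, α = 0.01
z_0.005 = 2.576
SE = σ/√n = 29/√48 = 4.1858
Margin of error = 2.576 × 4.1858 = 10.7826
CI: x̄ ± margin = 39 ± 10.7826
CI: (28.2174, 49.7826)

Answer: (28.2174, 49.7826)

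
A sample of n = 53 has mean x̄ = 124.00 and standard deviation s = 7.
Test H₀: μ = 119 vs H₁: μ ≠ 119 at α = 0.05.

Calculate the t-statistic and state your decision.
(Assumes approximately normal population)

Answer: t = 5.2002, reject H₀

Derivation:
df = n - 1 = 52
SE = s/√n = 7/√53 = 0.9615
t = (x̄ - μ₀)/SE = (124.00 - 119)/0.9615 = 5.2002
Critical value: t_{0.025,52} = ±2.007
p-value < 0.0001
Decision: reject H₀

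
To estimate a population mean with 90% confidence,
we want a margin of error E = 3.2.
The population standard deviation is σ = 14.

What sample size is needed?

z_0.05 = 1.645
n = (z×σ/E)² = (1.645×14/3.2)²
n = 51.7950
Round up: n = 52

Answer: n = 52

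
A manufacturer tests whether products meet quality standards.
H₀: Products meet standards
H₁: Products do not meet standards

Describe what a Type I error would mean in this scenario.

A Type I error (probability α) occurs when we reject a true H₀.
A Type II error (probability β) occurs when we fail to reject a false H₀.

Answer: Rejecting good products that actually meet standards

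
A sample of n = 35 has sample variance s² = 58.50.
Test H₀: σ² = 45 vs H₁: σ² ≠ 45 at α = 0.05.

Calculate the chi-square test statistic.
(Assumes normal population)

df = n - 1 = 34
χ² = (n-1)s²/σ₀² = 34×58.50/45 = 44.2000
Critical values: χ²_{0.975,34} = 19.806, χ²_{0.025,34} = 51.966
Rejection region: χ² < 19.806 or χ² > 51.966
Decision: fail to reject H₀

Answer: χ² = 44.2000, fail to reject H₀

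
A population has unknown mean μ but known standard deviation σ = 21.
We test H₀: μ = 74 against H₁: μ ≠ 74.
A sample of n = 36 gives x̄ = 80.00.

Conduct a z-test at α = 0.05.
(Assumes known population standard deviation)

Answer: z = 1.7143, fail to reject H₀

Derivation:
Standard error: SE = σ/√n = 21/√36 = 3.5000
z-statistic: z = (x̄ - μ₀)/SE = (80.00 - 74)/3.5000 = 1.7143
Critical value: ±1.960
p-value = 0.0865
Decision: fail to reject H₀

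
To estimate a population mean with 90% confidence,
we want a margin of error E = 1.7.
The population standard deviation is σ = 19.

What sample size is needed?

z_0.05 = 1.645
n = (z×σ/E)² = (1.645×19/1.7)²
n = 338.0190
Round up: n = 339

Answer: n = 339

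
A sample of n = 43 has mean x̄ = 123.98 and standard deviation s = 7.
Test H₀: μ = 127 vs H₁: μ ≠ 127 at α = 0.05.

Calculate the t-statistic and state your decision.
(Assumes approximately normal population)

Answer: t = -2.8290, reject H₀

Derivation:
df = n - 1 = 42
SE = s/√n = 7/√43 = 1.0675
t = (x̄ - μ₀)/SE = (123.98 - 127)/1.0675 = -2.8290
Critical value: t_{0.025,42} = ±2.018
p-value ≈ 0.0071
Decision: reject H₀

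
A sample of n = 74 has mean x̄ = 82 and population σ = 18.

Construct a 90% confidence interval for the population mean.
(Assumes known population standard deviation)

Answer: (78.5578, 85.4422)

Derivation:
Confidence level: 90%, α = 0.1
z_0.05 = 1.645
SE = σ/√n = 18/√74 = 2.0925
Margin of error = 1.645 × 2.0925 = 3.4422
CI: x̄ ± margin = 82 ± 3.4422
CI: (78.5578, 85.4422)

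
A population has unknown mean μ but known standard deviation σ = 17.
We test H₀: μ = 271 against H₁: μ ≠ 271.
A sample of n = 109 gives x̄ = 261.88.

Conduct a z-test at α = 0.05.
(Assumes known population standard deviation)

Standard error: SE = σ/√n = 17/√109 = 1.6283
z-statistic: z = (x̄ - μ₀)/SE = (261.88 - 271)/1.6283 = -5.6009
Critical value: ±1.960
p-value < 0.0001
Decision: reject H₀

Answer: z = -5.6009, reject H₀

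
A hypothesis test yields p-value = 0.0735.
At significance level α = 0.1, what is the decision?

Compare p-value to α:
0.0735 < 0.1
Decision: reject H₀

Answer: reject H₀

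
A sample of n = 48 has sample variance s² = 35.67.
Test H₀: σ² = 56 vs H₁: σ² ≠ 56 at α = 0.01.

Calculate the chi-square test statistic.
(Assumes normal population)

Answer: χ² = 29.9373, fail to reject H₀

Derivation:
df = n - 1 = 47
χ² = (n-1)s²/σ₀² = 47×35.67/56 = 29.9373
Critical values: χ²_{0.995,47} = 25.775, χ²_{0.005,47} = 75.704
Rejection region: χ² < 25.775 or χ² > 75.704
Decision: fail to reject H₀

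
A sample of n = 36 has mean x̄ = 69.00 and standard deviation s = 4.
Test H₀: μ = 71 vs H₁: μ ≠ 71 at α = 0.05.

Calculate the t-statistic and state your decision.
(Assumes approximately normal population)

df = n - 1 = 35
SE = s/√n = 4/√36 = 0.6667
t = (x̄ - μ₀)/SE = (69.00 - 71)/0.6667 = -2.9999
Critical value: t_{0.025,35} = ±2.030
p-value ≈ 0.0050
Decision: reject H₀

Answer: t = -2.9999, reject H₀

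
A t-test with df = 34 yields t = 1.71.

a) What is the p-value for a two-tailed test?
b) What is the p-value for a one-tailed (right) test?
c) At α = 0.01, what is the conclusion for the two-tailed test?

Using t-distribution with df = 34:
a) Two-tailed: p = 2×P(T > 1.71) = 0.0964
b) One-tailed: p = P(T > 1.71) = 0.0482
c) 0.0964 ≥ 0.01, fail to reject H₀

Answer: a) 0.0964, b) 0.0482, c) fail to reject H₀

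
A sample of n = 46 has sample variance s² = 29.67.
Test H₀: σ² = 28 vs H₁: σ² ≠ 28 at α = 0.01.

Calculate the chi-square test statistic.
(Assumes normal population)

Answer: χ² = 47.6839, fail to reject H₀

Derivation:
df = n - 1 = 45
χ² = (n-1)s²/σ₀² = 45×29.67/28 = 47.6839
Critical values: χ²_{0.995,45} = 24.311, χ²_{0.005,45} = 73.166
Rejection region: χ² < 24.311 or χ² > 73.166
Decision: fail to reject H₀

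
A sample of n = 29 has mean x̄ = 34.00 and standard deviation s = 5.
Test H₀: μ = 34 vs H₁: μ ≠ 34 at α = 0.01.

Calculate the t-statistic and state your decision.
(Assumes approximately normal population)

Answer: t = 0.0000, fail to reject H₀

Derivation:
df = n - 1 = 28
SE = s/√n = 5/√29 = 0.9285
t = (x̄ - μ₀)/SE = (34.00 - 34)/0.9285 = 0.0000
Critical value: t_{0.005,28} = ±2.763
p-value ≈ 1.0000
Decision: fail to reject H₀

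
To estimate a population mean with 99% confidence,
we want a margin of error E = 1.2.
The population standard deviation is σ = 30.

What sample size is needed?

Answer: n = 4148

Derivation:
z_0.005 = 2.576
n = (z×σ/E)² = (2.576×30/1.2)²
n = 4147.3600
Round up: n = 4148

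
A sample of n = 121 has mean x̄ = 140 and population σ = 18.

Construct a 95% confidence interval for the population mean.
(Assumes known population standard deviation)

Answer: (136.7927, 143.2073)

Derivation:
Confidence level: 95%, α = 0.05
z_0.025 = 1.960
SE = σ/√n = 18/√121 = 1.6364
Margin of error = 1.960 × 1.6364 = 3.2073
CI: x̄ ± margin = 140 ± 3.2073
CI: (136.7927, 143.2073)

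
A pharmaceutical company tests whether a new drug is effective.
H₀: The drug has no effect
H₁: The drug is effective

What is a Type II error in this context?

A Type I error (probability α) occurs when we reject a true H₀.
A Type II error (probability β) occurs when we fail to reject a false H₀.

Answer: Failing to detect the drug's effect when it actually works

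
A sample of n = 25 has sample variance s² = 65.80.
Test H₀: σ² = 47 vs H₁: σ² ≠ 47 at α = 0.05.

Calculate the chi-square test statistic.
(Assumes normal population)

Answer: χ² = 33.6000, fail to reject H₀

Derivation:
df = n - 1 = 24
χ² = (n-1)s²/σ₀² = 24×65.80/47 = 33.6000
Critical values: χ²_{0.975,24} = 12.401, χ²_{0.025,24} = 39.364
Rejection region: χ² < 12.401 or χ² > 39.364
Decision: fail to reject H₀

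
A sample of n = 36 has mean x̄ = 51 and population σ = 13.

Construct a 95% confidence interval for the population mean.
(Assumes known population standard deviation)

Confidence level: 95%, α = 0.05
z_0.025 = 1.960
SE = σ/√n = 13/√36 = 2.1667
Margin of error = 1.960 × 2.1667 = 4.2467
CI: x̄ ± margin = 51 ± 4.2467
CI: (46.7533, 55.2467)

Answer: (46.7533, 55.2467)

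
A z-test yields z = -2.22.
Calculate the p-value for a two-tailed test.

Answer: p-value ≈ 0.0264

Derivation:
For z = -2.22:
p = 2×P(Z > |-2.22|) = 2×(1 - Φ(2.22)) = 0.0264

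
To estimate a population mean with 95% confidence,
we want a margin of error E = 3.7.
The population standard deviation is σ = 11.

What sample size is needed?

Answer: n = 34

Derivation:
z_0.025 = 1.960
n = (z×σ/E)² = (1.960×11/3.7)²
n = 33.9542
Round up: n = 34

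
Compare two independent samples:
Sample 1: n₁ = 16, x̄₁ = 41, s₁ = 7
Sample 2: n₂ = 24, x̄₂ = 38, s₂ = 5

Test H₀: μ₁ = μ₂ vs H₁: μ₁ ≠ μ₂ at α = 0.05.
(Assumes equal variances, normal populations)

Pooled variance: s²_p = [15×7² + 23×5²]/(38) = 34.4737
s_p = 5.8714
SE = s_p×√(1/n₁ + 1/n₂) = 5.8714×√(1/16 + 1/24) = 1.8950
t = (x̄₁ - x̄₂)/SE = (41 - 38)/1.8950 = 1.5831
df = 38, t-critical = ±2.024
Decision: fail to reject H₀

Answer: t = 1.5831, fail to reject H₀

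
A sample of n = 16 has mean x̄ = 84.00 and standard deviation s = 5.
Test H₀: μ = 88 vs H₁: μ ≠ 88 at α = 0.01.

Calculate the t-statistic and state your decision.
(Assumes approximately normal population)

df = n - 1 = 15
SE = s/√n = 5/√16 = 1.2500
t = (x̄ - μ₀)/SE = (84.00 - 88)/1.2500 = -3.2000
Critical value: t_{0.005,15} = ±2.947
p-value ≈ 0.0060
Decision: reject H₀

Answer: t = -3.2000, reject H₀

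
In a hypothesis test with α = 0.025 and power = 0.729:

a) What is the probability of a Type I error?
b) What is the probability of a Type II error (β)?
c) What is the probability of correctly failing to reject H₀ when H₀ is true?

Answer: a) 0.025, b) 0.271, c) 0.975

Derivation:
a) Type I error probability = α = 0.025
b) Power = P(reject H₀ | H₁ true) = 1 - β = 0.729, so Type II error probability = β = 1 - Power = 0.271
c) P(fail to reject H₀ | H₀ true) = 1 - α = 0.975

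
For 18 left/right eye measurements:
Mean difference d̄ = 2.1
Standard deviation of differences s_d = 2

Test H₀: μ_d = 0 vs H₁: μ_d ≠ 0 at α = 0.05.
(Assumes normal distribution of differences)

df = n - 1 = 17
SE = s_d/√n = 2/√18 = 0.4714
t = d̄/SE = 2.1/0.4714 = 4.4548
Critical value: t_{0.025,17} = ±2.110
p-value ≈ 0.0003
Decision: reject H₀

Answer: t = 4.4548, reject H₀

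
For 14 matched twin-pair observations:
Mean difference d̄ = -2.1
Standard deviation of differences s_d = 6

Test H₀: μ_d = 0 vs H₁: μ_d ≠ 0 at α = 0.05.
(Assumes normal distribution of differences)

Answer: t = -1.3096, fail to reject H₀

Derivation:
df = n - 1 = 13
SE = s_d/√n = 6/√14 = 1.6036
t = d̄/SE = -2.1/1.6036 = -1.3096
Critical value: t_{0.025,13} = ±2.160
p-value ≈ 0.2130
Decision: fail to reject H₀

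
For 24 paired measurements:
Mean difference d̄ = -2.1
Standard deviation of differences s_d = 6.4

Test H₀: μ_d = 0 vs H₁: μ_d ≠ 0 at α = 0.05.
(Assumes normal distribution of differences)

Answer: t = -1.6075, fail to reject H₀

Derivation:
df = n - 1 = 23
SE = s_d/√n = 6.4/√24 = 1.3064
t = d̄/SE = -2.1/1.3064 = -1.6075
Critical value: t_{0.025,23} = ±2.069
p-value ≈ 0.1216
Decision: fail to reject H₀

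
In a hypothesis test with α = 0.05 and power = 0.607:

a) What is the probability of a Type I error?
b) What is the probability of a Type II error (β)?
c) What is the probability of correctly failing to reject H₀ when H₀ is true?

Answer: a) 0.05, b) 0.393, c) 0.95

Derivation:
a) Type I error probability = α = 0.05
b) Power = P(reject H₀ | H₁ true) = 1 - β = 0.607, so Type II error probability = β = 1 - Power = 0.393
c) P(fail to reject H₀ | H₀ true) = 1 - α = 0.95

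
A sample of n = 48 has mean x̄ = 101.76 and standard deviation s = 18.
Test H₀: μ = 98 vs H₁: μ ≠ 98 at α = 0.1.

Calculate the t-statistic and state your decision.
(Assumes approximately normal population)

Answer: t = 1.4472, fail to reject H₀

Derivation:
df = n - 1 = 47
SE = s/√n = 18/√48 = 2.5981
t = (x̄ - μ₀)/SE = (101.76 - 98)/2.5981 = 1.4472
Critical value: t_{0.05,47} = ±1.678
p-value ≈ 0.1545
Decision: fail to reject H₀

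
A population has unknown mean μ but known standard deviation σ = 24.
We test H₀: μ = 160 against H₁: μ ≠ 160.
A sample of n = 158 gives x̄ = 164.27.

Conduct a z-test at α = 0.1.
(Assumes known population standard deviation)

Standard error: SE = σ/√n = 24/√158 = 1.9093
z-statistic: z = (x̄ - μ₀)/SE = (164.27 - 160)/1.9093 = 2.2364
Critical value: ±1.645
p-value = 0.0253
Decision: reject H₀

Answer: z = 2.2364, reject H₀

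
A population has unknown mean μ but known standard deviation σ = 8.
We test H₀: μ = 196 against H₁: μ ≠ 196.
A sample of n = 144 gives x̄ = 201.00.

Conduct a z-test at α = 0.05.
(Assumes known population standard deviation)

Standard error: SE = σ/√n = 8/√144 = 0.6667
z-statistic: z = (x̄ - μ₀)/SE = (201.00 - 196)/0.6667 = 7.4996
Critical value: ±1.960
p-value < 0.0001
Decision: reject H₀

Answer: z = 7.4996, reject H₀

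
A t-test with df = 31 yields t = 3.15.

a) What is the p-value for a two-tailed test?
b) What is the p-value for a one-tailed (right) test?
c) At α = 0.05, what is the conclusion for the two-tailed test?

Using t-distribution with df = 31:
a) Two-tailed: p = 2×P(T > 3.15) = 0.0036
b) One-tailed: p = P(T > 3.15) = 0.0018
c) 0.0036 < 0.05, reject H₀

Answer: a) 0.0036, b) 0.0018, c) reject H₀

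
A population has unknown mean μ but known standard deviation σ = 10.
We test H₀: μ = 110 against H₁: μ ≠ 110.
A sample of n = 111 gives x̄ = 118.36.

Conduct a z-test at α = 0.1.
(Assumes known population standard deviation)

Answer: z = 8.8074, reject H₀

Derivation:
Standard error: SE = σ/√n = 10/√111 = 0.9492
z-statistic: z = (x̄ - μ₀)/SE = (118.36 - 110)/0.9492 = 8.8074
Critical value: ±1.645
p-value < 0.0001
Decision: reject H₀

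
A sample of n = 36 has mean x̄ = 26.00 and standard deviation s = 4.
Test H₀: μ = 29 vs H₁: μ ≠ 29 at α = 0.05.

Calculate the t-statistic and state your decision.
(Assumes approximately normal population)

Answer: t = -4.4998, reject H₀

Derivation:
df = n - 1 = 35
SE = s/√n = 4/√36 = 0.6667
t = (x̄ - μ₀)/SE = (26.00 - 29)/0.6667 = -4.4998
Critical value: t_{0.025,35} = ±2.030
p-value ≈ 0.0001
Decision: reject H₀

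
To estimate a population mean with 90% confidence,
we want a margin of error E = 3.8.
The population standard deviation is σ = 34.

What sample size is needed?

Answer: n = 217

Derivation:
z_0.05 = 1.645
n = (z×σ/E)² = (1.645×34/3.8)²
n = 216.6319
Round up: n = 217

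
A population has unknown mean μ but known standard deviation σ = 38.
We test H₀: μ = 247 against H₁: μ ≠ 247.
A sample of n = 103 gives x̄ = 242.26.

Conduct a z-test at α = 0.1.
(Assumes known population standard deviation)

Answer: z = -1.2659, fail to reject H₀

Derivation:
Standard error: SE = σ/√n = 38/√103 = 3.7443
z-statistic: z = (x̄ - μ₀)/SE = (242.26 - 247)/3.7443 = -1.2659
Critical value: ±1.645
p-value = 0.2055
Decision: fail to reject H₀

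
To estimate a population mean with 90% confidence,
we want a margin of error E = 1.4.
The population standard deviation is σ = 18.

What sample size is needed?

z_0.05 = 1.645
n = (z×σ/E)² = (1.645×18/1.4)²
n = 447.3225
Round up: n = 448

Answer: n = 448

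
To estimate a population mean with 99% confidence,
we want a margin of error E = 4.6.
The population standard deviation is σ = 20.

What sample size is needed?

z_0.005 = 2.576
n = (z×σ/E)² = (2.576×20/4.6)²
n = 125.4400
Round up: n = 126

Answer: n = 126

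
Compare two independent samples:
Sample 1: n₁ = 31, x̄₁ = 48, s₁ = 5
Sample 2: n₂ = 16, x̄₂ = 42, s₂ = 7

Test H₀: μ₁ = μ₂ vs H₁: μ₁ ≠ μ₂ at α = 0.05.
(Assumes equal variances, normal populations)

Pooled variance: s²_p = [30×5² + 15×7²]/(45) = 33.0000
s_p = 5.7446
SE = s_p×√(1/n₁ + 1/n₂) = 5.7446×√(1/31 + 1/16) = 1.7683
t = (x̄₁ - x̄₂)/SE = (48 - 42)/1.7683 = 3.3931
df = 45, t-critical = ±2.014
Decision: reject H₀

Answer: t = 3.3931, reject H₀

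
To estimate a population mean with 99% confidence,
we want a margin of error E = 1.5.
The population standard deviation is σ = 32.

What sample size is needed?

Answer: n = 3021

Derivation:
z_0.005 = 2.576
n = (z×σ/E)² = (2.576×32/1.5)²
n = 3020.0154
Round up: n = 3021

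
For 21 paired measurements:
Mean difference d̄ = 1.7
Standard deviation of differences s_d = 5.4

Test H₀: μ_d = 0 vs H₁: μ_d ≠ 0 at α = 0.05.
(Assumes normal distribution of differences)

df = n - 1 = 20
SE = s_d/√n = 5.4/√21 = 1.1784
t = d̄/SE = 1.7/1.1784 = 1.4426
Critical value: t_{0.025,20} = ±2.086
p-value ≈ 0.1646
Decision: fail to reject H₀

Answer: t = 1.4426, fail to reject H₀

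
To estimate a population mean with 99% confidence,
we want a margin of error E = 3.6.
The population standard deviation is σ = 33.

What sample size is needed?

z_0.005 = 2.576
n = (z×σ/E)² = (2.576×33/3.6)²
n = 557.5895
Round up: n = 558

Answer: n = 558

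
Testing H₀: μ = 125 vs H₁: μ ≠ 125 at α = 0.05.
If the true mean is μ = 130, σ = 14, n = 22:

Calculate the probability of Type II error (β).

Answer: β ≈ 0.6120

Derivation:
SE = σ/√n = 14/√22 = 2.9848
Critical values: μ₀ ± z_0.025×SE = 125 ± 1.960×2.9848
Acceptance region: (119.1498, 130.8502)
Under H₁ (μ = 130): z_high = (130.8502 - 130)/2.9848 = 0.2848, z_low = (119.1498 - 130)/2.9848 = -3.6352
β = P(not reject | H₁) = Φ(0.2848) - Φ(-3.6352) ≈ 0.6120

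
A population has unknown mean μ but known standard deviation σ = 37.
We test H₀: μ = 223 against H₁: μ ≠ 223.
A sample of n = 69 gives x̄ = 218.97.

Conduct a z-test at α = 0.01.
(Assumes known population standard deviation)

Standard error: SE = σ/√n = 37/√69 = 4.4543
z-statistic: z = (x̄ - μ₀)/SE = (218.97 - 223)/4.4543 = -0.9047
Critical value: ±2.576
p-value = 0.3656
Decision: fail to reject H₀

Answer: z = -0.9047, fail to reject H₀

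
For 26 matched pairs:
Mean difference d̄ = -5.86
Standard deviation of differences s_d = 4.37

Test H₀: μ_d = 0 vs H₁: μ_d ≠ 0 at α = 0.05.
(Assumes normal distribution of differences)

Answer: t = -6.8378, reject H₀

Derivation:
df = n - 1 = 25
SE = s_d/√n = 4.37/√26 = 0.8570
t = d̄/SE = -5.86/0.8570 = -6.8378
Critical value: t_{0.025,25} = ±2.060
p-value < 0.0001
Decision: reject H₀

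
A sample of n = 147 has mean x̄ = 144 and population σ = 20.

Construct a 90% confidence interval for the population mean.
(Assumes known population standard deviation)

Confidence level: 90%, α = 0.1
z_0.05 = 1.645
SE = σ/√n = 20/√147 = 1.6496
Margin of error = 1.645 × 1.6496 = 2.7136
CI: x̄ ± margin = 144 ± 2.7136
CI: (141.2864, 146.7136)

Answer: (141.2864, 146.7136)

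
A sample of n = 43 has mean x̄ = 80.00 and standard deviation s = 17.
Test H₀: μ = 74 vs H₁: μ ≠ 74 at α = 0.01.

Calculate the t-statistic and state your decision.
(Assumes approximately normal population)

df = n - 1 = 42
SE = s/√n = 17/√43 = 2.5925
t = (x̄ - μ₀)/SE = (80.00 - 74)/2.5925 = 2.3144
Critical value: t_{0.005,42} = ±2.698
p-value ≈ 0.0256
Decision: fail to reject H₀

Answer: t = 2.3144, fail to reject H₀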